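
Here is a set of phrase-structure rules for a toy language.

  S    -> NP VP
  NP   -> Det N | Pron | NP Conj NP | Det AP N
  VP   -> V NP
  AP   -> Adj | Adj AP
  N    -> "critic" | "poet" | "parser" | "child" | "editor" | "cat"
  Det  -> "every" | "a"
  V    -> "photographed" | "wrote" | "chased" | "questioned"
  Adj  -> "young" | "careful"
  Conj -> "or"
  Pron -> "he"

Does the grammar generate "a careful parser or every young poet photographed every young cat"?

Grammatical

[S [NP [NP [Det a] [AP [Adj careful]] [N parser]] [Conj or] [NP [Det every] [AP [Adj young]] [N poet]]] [VP [V photographed] [NP [Det every] [AP [Adj young]] [N cat]]]]
The bracketing above is licensed at every node by one of the given productions, with S at the root.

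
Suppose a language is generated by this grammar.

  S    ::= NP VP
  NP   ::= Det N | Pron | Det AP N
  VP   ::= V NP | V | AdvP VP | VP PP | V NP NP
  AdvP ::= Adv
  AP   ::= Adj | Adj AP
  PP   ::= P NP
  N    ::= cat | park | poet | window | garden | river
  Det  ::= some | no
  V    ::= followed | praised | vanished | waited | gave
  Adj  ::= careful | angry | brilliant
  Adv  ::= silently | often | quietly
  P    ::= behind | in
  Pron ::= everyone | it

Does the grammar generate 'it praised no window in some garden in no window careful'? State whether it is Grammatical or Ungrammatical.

An N word can never sit immediately before an Adj word in any string this grammar generates, so the substring 'window careful' rules out a derivation.

Ungrammatical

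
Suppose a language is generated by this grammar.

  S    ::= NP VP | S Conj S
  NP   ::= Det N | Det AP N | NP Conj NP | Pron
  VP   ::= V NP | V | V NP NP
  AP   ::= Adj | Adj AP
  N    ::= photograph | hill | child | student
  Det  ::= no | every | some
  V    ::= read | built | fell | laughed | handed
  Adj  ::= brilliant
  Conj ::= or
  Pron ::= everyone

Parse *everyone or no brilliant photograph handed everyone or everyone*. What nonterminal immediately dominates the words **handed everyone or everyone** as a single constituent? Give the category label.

VP

S
  NP
    NP
      Pron: everyone
    Conj: or
    NP
      Det: no
      AP
        Adj: brilliant
      N: photograph
  VP
    V: handed
    NP
      NP
        Pron: everyone
      Conj: or
      NP
        Pron: everyone
The span 'handed everyone or everyone' is the VP node built by VP → V NP.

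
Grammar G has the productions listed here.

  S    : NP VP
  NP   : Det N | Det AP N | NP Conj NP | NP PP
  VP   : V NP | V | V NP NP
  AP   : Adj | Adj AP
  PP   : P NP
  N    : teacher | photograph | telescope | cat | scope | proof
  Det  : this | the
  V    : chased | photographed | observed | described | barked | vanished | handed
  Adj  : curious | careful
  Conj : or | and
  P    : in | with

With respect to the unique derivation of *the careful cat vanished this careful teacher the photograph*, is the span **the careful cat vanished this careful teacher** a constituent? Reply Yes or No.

No

[S [NP [Det the] [AP [Adj careful]] [N cat]] [VP [V vanished] [NP [Det this] [AP [Adj careful]] [N teacher]] [NP [Det the] [N photograph]]]]
The smallest constituent containing 'the careful cat vanished this careful teacher' is the S spanning 'the careful cat vanished this careful teacher the photograph'; no single node in the tree dominates exactly the given words.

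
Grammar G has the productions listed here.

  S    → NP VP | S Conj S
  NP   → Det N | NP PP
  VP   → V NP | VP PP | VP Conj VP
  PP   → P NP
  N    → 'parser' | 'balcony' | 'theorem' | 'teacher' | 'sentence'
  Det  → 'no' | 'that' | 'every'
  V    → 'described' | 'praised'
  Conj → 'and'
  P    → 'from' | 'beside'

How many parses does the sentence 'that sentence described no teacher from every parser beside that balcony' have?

Two of the 5 distinct bracketings:
[S [NP [Det that] [N sentence]] [VP [V described] [NP [NP [Det no] [N teacher]] [PP [P from] [NP [NP [Det every] [N parser]] [PP [P beside] [NP [Det that] [N balcony]]]]]]]]
[S [NP [Det that] [N sentence]] [VP [V described] [NP [NP [NP [Det no] [N teacher]] [PP [P from] [NP [Det every] [N parser]]]] [PP [P beside] [NP [Det that] [N balcony]]]]]]
The trees differ in how a recursive rule is bracketed over the same span.

5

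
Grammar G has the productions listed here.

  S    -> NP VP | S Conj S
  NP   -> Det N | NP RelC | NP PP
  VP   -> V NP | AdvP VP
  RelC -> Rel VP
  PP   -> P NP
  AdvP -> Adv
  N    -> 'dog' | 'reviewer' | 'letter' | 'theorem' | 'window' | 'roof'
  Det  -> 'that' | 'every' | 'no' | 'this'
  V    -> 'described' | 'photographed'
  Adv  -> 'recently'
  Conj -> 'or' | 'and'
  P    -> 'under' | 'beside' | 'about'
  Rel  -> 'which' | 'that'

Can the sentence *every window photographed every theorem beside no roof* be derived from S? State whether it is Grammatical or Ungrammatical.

Grammatical

[S [NP [Det every] [N window]] [VP [V photographed] [NP [NP [Det every] [N theorem]] [PP [P beside] [NP [Det no] [N roof]]]]]]
The bracketing above is licensed at every node by one of the given productions, with S at the root.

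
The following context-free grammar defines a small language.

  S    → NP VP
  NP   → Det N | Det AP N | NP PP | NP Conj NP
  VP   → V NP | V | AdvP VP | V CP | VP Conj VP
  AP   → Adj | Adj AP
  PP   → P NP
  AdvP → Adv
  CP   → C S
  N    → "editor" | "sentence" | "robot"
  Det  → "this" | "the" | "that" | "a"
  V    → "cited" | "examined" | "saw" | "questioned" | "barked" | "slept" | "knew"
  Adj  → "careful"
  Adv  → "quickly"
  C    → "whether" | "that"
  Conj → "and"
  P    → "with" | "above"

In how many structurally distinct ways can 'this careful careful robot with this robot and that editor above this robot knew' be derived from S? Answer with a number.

Two of the 5 distinct bracketings:
[S [NP [NP [Det this] [AP [Adj careful] [AP [Adj careful]]] [N robot]] [PP [P with] [NP [NP [NP [Det this] [N robot]] [Conj and] [NP [Det that] [N editor]]] [PP [P above] [NP [Det this] [N robot]]]]]] [VP [V knew]]]
[S [NP [NP [Det this] [AP [Adj careful] [AP [Adj careful]]] [N robot]] [PP [P with] [NP [NP [Det this] [N robot]] [Conj and] [NP [NP [Det that] [N editor]] [PP [P above] [NP [Det this] [N robot]]]]]]] [VP [V knew]]]
The trees differ in how a recursive rule is bracketed over the same span.

5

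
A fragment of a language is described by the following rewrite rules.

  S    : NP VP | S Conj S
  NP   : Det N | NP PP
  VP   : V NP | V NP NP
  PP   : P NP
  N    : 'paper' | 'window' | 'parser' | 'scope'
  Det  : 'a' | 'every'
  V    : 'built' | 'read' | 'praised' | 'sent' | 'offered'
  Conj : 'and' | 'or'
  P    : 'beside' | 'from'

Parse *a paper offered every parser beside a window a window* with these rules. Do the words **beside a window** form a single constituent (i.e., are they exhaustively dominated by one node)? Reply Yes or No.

[S [NP [Det a] [N paper]] [VP [V offered] [NP [NP [Det every] [N parser]] [PP [P beside] [NP [Det a] [N window]]]] [NP [Det a] [N window]]]]
The words 'beside a window' are exhaustively dominated by a single PP node (built by PP → P NP), so they form a constituent.

Yes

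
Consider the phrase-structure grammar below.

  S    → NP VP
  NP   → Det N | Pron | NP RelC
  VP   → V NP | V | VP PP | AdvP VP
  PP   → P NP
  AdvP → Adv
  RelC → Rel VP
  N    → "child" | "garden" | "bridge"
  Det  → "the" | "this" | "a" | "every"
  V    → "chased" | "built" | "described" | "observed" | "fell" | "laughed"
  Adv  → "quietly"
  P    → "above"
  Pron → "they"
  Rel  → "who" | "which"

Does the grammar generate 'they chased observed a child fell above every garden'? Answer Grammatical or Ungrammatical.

For S → NP VP, the only prefix that parses as NP is 'they', but the remainder 'chased observed a child fell above every garden' is not a VP under these rules.

Ungrammatical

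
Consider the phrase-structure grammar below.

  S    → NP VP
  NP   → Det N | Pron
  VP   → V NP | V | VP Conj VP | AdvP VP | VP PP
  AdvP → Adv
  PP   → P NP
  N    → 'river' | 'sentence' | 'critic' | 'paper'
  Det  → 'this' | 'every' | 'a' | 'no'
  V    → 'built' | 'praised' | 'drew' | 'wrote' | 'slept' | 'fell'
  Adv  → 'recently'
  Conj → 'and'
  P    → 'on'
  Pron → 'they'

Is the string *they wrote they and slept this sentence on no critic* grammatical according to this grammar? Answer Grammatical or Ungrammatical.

[S [NP [Pron they]] [VP [VP [V wrote] [NP [Pron they]]] [Conj and] [VP [VP [V slept] [NP [Det this] [N sentence]]] [PP [P on] [NP [Det no] [N critic]]]]]]
The bracketing above is licensed at every node by one of the given productions, with S at the root.

Grammatical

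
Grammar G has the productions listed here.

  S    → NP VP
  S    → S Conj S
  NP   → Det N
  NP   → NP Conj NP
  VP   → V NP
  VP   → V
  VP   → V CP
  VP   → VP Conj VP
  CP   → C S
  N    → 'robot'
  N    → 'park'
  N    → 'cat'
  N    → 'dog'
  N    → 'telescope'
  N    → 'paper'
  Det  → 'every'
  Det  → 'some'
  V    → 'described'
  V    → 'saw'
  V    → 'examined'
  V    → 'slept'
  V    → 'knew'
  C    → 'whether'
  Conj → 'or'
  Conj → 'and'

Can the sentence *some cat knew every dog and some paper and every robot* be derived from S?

Grammatical

[S [NP [Det some] [N cat]] [VP [V knew] [NP [NP [Det every] [N dog]] [Conj and] [NP [NP [Det some] [N paper]] [Conj and] [NP [Det every] [N robot]]]]]]
The bracketing above is licensed at every node by one of the given productions, with S at the root.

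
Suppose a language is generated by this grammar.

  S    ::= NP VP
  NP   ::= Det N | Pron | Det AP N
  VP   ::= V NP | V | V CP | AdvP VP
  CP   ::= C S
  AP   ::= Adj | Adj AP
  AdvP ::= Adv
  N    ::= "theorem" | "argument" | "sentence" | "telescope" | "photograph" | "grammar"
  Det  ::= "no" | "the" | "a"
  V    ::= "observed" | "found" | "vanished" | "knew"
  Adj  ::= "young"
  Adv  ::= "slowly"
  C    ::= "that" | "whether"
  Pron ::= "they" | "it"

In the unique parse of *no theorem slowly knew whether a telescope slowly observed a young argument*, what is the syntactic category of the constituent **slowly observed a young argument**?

VP

S
  NP
    Det: no
    N: theorem
  VP
    AdvP
      Adv: slowly
    VP
      V: knew
      CP
        C: whether
        S
          NP
            Det: a
            N: telescope
          VP
            AdvP
              Adv: slowly
            VP
              V: observed
              NP
                Det: a
                AP
                  Adj: young
                N: argument
The span 'slowly observed a young argument' is the VP node built by VP → AdvP VP.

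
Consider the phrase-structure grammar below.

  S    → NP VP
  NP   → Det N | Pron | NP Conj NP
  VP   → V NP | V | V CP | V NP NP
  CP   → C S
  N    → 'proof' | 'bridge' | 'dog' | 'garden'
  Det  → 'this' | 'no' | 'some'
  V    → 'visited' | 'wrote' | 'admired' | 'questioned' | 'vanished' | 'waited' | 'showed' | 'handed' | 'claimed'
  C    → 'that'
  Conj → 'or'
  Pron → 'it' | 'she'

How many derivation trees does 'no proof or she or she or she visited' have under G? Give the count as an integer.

Two of the 5 distinct bracketings:
[S [NP [NP [Det no] [N proof]] [Conj or] [NP [NP [Pron she]] [Conj or] [NP [NP [Pron she]] [Conj or] [NP [Pron she]]]]] [VP [V visited]]]
[S [NP [NP [Det no] [N proof]] [Conj or] [NP [NP [NP [Pron she]] [Conj or] [NP [Pron she]]] [Conj or] [NP [Pron she]]]] [VP [V visited]]]
The trees differ in how a recursive rule is bracketed over the same span.

5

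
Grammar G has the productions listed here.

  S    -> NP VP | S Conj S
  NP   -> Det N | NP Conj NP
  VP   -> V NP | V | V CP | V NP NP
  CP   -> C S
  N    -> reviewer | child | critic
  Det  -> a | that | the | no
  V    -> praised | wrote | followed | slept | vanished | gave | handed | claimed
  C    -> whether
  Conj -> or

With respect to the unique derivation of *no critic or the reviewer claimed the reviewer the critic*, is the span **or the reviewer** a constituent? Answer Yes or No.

[S [NP [NP [Det no] [N critic]] [Conj or] [NP [Det the] [N reviewer]]] [VP [V claimed] [NP [Det the] [N reviewer]] [NP [Det the] [N critic]]]]
The smallest constituent containing 'or the reviewer' is the NP spanning 'no critic or the reviewer'; no single node in the tree dominates exactly the given words.

No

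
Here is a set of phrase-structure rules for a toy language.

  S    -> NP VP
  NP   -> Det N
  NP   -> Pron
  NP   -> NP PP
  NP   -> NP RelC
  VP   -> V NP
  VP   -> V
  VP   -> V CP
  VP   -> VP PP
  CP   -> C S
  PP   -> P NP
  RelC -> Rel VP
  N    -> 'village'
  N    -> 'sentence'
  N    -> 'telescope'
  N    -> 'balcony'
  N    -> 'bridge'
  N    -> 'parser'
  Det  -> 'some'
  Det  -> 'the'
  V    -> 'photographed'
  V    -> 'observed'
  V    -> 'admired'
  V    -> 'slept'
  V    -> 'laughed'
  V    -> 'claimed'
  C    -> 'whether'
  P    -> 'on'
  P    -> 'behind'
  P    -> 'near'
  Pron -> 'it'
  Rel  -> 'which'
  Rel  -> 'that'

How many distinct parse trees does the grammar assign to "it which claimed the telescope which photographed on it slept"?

Two of the 6 distinct bracketings:
[S [NP [NP [NP [Pron it]] [RelC [Rel which] [VP [V claimed] [NP [NP [Det the] [N telescope]] [RelC [Rel which] [VP [V photographed]]]]]]] [PP [P on] [NP [Pron it]]]] [VP [V slept]]]
[S [NP [NP [NP [NP [Pron it]] [RelC [Rel which] [VP [V claimed] [NP [Det the] [N telescope]]]]] [RelC [Rel which] [VP [V photographed]]]] [PP [P on] [NP [Pron it]]]] [VP [V slept]]]
The trees differ in how a recursive rule is bracketed over the same span.

6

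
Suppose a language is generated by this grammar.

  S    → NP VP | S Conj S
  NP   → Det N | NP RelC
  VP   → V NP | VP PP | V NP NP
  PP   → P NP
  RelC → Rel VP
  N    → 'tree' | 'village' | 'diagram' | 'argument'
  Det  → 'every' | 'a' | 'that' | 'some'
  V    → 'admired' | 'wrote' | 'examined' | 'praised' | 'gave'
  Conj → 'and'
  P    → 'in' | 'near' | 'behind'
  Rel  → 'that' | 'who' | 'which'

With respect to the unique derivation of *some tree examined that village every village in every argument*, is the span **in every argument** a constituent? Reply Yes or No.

Yes

[S [NP [Det some] [N tree]] [VP [VP [V examined] [NP [Det that] [N village]] [NP [Det every] [N village]]] [PP [P in] [NP [Det every] [N argument]]]]]
The words 'in every argument' are exhaustively dominated by a single PP node (built by PP → P NP), so they form a constituent.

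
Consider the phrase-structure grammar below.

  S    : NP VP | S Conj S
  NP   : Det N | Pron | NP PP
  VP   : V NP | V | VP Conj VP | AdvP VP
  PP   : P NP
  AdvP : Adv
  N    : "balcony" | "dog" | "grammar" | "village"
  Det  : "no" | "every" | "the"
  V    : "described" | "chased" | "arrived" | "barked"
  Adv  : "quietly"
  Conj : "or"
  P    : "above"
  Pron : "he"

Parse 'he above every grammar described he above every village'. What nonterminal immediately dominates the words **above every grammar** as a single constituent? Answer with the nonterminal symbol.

[S [NP [NP [Pron he]] [PP [P above] [NP [Det every] [N grammar]]]] [VP [V described] [NP [NP [Pron he]] [PP [P above] [NP [Det every] [N village]]]]]]
The span 'above every grammar' is the PP node built by PP → P NP.

PP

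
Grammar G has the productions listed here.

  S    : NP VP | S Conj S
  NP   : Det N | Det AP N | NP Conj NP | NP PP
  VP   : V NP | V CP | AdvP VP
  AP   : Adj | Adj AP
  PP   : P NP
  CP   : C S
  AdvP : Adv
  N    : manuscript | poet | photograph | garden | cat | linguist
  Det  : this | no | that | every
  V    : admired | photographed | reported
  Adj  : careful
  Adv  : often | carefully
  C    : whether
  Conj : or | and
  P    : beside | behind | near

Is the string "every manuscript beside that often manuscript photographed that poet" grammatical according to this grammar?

A Det word can never sit immediately before an Adv word in any string this grammar generates, so the substring 'that often' rules out a derivation.

Ungrammatical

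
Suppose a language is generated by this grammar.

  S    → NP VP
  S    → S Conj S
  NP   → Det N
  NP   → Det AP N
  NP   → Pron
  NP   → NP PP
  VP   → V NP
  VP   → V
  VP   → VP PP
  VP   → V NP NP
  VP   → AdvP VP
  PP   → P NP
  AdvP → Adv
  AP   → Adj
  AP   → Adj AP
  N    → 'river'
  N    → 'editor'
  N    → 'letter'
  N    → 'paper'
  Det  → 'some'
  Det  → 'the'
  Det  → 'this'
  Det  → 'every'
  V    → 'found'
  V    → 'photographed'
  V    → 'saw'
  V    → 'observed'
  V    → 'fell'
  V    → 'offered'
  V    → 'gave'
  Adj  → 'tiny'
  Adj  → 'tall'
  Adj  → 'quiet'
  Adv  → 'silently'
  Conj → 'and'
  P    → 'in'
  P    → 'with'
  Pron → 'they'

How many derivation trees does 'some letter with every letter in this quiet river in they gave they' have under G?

Two of the 5 distinct bracketings:
[S [NP [NP [Det some] [N letter]] [PP [P with] [NP [NP [Det every] [N letter]] [PP [P in] [NP [NP [Det this] [AP [Adj quiet]] [N river]] [PP [P in] [NP [Pron they]]]]]]]] [VP [V gave] [NP [Pron they]]]]
[S [NP [NP [Det some] [N letter]] [PP [P with] [NP [NP [NP [Det every] [N letter]] [PP [P in] [NP [Det this] [AP [Adj quiet]] [N river]]]] [PP [P in] [NP [Pron they]]]]]] [VP [V gave] [NP [Pron they]]]]
The trees differ in how a recursive rule is bracketed over the same span.

5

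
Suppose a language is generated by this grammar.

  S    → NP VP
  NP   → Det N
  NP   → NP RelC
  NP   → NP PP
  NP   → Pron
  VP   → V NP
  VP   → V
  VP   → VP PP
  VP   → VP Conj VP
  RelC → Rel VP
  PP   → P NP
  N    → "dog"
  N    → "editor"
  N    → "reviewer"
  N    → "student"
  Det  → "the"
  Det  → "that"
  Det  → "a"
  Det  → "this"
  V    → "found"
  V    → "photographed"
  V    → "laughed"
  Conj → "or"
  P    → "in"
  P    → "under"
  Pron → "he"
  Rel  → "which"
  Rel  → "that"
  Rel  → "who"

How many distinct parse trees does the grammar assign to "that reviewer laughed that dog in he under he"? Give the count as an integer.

5

Two of the 5 distinct bracketings:
[S [NP [Det that] [N reviewer]] [VP [V laughed] [NP [NP [Det that] [N dog]] [PP [P in] [NP [NP [Pron he]] [PP [P under] [NP [Pron he]]]]]]]]
[S [NP [Det that] [N reviewer]] [VP [V laughed] [NP [NP [NP [Det that] [N dog]] [PP [P in] [NP [Pron he]]]] [PP [P under] [NP [Pron he]]]]]]
The trees differ in how a recursive rule is bracketed over the same span.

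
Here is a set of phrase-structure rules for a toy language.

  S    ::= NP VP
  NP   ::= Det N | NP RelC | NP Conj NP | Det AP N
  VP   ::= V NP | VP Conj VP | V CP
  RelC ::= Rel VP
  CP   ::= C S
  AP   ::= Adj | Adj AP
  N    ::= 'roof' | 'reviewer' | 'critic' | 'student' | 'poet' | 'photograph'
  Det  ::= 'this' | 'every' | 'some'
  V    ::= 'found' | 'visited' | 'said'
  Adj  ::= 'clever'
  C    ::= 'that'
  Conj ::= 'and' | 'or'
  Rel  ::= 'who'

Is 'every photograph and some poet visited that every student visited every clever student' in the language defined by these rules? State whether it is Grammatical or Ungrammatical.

[S [NP [NP [Det every] [N photograph]] [Conj and] [NP [Det some] [N poet]]] [VP [V visited] [CP [C that] [S [NP [Det every] [N student]] [VP [V visited] [NP [Det every] [AP [Adj clever]] [N student]]]]]]]
Every word is introduced by a lexical rule and the phrasal rules combine the resulting categories into a single S.

Grammatical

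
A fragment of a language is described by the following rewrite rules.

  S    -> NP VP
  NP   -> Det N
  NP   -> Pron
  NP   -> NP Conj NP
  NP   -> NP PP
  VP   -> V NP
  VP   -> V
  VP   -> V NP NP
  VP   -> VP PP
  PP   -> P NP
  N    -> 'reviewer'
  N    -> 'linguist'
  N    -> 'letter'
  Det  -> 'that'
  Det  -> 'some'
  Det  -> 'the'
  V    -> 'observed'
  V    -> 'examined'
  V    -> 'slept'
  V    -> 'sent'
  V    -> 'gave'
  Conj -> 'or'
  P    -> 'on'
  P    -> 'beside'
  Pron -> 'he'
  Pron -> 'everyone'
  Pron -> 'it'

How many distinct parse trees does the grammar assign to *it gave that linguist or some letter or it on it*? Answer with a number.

Two of the 7 distinct bracketings:
[S [NP [Pron it]] [VP [V gave] [NP [NP [Det that] [N linguist]] [Conj or] [NP [NP [Det some] [N letter]] [Conj or] [NP [NP [Pron it]] [PP [P on] [NP [Pron it]]]]]]]]
[S [NP [Pron it]] [VP [V gave] [NP [NP [Det that] [N linguist]] [Conj or] [NP [NP [NP [Det some] [N letter]] [Conj or] [NP [Pron it]]] [PP [P on] [NP [Pron it]]]]]]]
The trees differ in how a recursive rule is bracketed over the same span.

7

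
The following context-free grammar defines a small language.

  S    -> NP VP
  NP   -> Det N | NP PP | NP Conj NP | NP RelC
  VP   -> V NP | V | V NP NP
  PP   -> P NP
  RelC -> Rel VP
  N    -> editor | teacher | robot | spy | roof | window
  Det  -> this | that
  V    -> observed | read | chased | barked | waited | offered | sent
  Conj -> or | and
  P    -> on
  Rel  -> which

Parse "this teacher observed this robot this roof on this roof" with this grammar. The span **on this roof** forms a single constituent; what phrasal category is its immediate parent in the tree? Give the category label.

[S [NP [Det this] [N teacher]] [VP [V observed] [NP [Det this] [N robot]] [NP [NP [Det this] [N roof]] [PP [P on] [NP [Det this] [N roof]]]]]]
The span 'on this roof' is the PP node built by PP → P NP.
Its mother is the NP built by NP → NP PP.

NP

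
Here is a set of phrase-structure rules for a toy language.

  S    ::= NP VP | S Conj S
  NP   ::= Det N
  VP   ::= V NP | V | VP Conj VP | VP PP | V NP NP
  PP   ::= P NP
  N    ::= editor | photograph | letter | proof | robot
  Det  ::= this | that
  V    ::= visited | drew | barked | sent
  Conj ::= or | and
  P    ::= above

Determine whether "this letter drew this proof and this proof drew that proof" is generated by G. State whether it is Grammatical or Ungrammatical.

S
  S
    NP
      Det: this
      N: letter
    VP
      V: drew
      NP
        Det: this
        N: proof
  Conj: and
  S
    NP
      Det: this
      N: proof
    VP
      V: drew
      NP
        Det: that
        N: proof
The bracketing above is licensed at every node by one of the given productions, with S at the root.

Grammatical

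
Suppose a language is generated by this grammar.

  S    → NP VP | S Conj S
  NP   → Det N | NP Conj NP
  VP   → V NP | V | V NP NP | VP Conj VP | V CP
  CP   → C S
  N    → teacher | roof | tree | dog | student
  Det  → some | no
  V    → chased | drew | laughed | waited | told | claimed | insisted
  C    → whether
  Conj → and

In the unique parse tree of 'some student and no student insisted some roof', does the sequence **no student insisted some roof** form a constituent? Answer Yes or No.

[S [NP [NP [Det some] [N student]] [Conj and] [NP [Det no] [N student]]] [VP [V insisted] [NP [Det some] [N roof]]]]
The smallest constituent containing 'no student insisted some roof' is the S spanning 'some student and no student insisted some roof'; no single node in the tree dominates exactly the given words.

No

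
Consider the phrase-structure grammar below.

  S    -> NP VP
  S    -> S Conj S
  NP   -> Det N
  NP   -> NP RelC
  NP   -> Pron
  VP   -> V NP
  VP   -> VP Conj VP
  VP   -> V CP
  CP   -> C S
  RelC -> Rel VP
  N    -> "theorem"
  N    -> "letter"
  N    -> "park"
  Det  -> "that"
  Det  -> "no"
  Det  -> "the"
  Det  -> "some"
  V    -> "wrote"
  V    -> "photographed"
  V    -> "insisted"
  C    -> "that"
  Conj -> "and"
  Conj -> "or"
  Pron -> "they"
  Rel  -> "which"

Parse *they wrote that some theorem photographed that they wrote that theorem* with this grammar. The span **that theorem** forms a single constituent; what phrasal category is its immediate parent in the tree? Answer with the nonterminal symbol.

[S [NP [Pron they]] [VP [V wrote] [CP [C that] [S [NP [Det some] [N theorem]] [VP [V photographed] [CP [C that] [S [NP [Pron they]] [VP [V wrote] [NP [Det that] [N theorem]]]]]]]]]]
The span 'that theorem' is the NP node built by NP → Det N.
Its mother is the VP built by VP → V NP.

VP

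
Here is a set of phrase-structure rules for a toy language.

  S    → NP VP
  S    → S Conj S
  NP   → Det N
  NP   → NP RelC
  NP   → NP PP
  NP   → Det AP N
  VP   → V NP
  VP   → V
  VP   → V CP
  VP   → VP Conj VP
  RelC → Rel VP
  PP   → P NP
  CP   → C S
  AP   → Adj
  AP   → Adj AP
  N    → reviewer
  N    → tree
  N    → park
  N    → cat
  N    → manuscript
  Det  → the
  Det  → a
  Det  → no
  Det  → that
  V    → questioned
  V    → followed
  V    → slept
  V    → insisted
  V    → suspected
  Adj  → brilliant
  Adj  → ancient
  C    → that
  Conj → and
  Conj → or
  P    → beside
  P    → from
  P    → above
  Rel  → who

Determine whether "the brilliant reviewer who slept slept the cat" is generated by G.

Grammatical

[S [NP [NP [Det the] [AP [Adj brilliant]] [N reviewer]] [RelC [Rel who] [VP [V slept]]]] [VP [V slept] [NP [Det the] [N cat]]]]
The bracketing above is licensed at every node by one of the given productions, with S at the root.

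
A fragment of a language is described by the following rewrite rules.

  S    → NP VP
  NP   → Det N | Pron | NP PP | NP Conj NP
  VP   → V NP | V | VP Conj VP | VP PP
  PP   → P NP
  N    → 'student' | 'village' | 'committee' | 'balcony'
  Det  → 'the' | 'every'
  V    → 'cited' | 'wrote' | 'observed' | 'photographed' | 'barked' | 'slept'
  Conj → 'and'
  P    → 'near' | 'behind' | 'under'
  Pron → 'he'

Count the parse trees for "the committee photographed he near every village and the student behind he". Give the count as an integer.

10

Two of the 10 distinct bracketings:
[S [NP [Det the] [N committee]] [VP [V photographed] [NP [NP [Pron he]] [PP [P near] [NP [NP [NP [Det every] [N village]] [Conj and] [NP [Det the] [N student]]] [PP [P behind] [NP [Pron he]]]]]]]]
[S [NP [Det the] [N committee]] [VP [V photographed] [NP [NP [Pron he]] [PP [P near] [NP [NP [Det every] [N village]] [Conj and] [NP [NP [Det the] [N student]] [PP [P behind] [NP [Pron he]]]]]]]]]
The trees differ in how a recursive rule is bracketed over the same span.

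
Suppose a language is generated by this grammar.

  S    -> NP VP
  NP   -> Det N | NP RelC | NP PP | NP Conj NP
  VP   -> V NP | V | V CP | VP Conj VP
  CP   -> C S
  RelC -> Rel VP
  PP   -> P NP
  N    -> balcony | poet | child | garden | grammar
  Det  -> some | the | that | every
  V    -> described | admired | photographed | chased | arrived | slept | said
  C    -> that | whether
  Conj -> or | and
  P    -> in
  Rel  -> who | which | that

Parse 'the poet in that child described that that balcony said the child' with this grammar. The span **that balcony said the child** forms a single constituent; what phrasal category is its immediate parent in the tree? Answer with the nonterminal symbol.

[S [NP [NP [Det the] [N poet]] [PP [P in] [NP [Det that] [N child]]]] [VP [V described] [CP [C that] [S [NP [Det that] [N balcony]] [VP [V said] [NP [Det the] [N child]]]]]]]
The span 'that balcony said the child' is the S node built by S → NP VP.
Its mother is the CP built by CP → C S.

CP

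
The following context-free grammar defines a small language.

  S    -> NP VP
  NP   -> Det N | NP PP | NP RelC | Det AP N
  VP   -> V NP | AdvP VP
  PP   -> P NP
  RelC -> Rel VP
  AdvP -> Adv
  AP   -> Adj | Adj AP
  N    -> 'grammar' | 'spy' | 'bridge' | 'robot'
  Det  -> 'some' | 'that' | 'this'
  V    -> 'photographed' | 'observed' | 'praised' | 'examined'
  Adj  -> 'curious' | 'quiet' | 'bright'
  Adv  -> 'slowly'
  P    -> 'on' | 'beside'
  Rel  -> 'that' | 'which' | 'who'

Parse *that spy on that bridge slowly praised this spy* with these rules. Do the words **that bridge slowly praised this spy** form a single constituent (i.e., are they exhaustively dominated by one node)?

No

[S [NP [NP [Det that] [N spy]] [PP [P on] [NP [Det that] [N bridge]]]] [VP [AdvP [Adv slowly]] [VP [V praised] [NP [Det this] [N spy]]]]]
The smallest constituent containing 'that bridge slowly praised this spy' is the S spanning 'that spy on that bridge slowly praised this spy'; no single node in the tree dominates exactly the given words.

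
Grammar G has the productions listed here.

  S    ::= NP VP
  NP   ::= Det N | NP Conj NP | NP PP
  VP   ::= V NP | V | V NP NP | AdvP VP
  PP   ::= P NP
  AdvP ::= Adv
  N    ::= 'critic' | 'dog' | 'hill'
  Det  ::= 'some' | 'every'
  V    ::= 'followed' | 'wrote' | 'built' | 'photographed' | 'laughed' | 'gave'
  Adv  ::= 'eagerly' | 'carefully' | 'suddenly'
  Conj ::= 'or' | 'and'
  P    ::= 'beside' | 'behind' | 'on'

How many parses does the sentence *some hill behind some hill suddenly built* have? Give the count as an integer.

1

[S [NP [NP [Det some] [N hill]] [PP [P behind] [NP [Det some] [N hill]]]] [VP [AdvP [Adv suddenly]] [VP [V built]]]]
No rule offers an alternative attachment or grouping for any span, so this is the only derivation.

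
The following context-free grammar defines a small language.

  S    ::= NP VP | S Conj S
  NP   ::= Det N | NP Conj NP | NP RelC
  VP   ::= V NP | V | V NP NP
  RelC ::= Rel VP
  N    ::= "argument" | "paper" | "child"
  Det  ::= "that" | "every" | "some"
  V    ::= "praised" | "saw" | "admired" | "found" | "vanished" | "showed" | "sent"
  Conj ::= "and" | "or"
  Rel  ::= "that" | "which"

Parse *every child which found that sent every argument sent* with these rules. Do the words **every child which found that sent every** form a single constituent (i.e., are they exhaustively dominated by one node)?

[S [NP [NP [NP [Det every] [N child]] [RelC [Rel which] [VP [V found]]]] [RelC [Rel that] [VP [V sent] [NP [Det every] [N argument]]]]] [VP [V sent]]]
The smallest constituent containing 'every child which found that sent every' is the NP spanning 'every child which found that sent every argument'; no single node in the tree dominates exactly the given words.

No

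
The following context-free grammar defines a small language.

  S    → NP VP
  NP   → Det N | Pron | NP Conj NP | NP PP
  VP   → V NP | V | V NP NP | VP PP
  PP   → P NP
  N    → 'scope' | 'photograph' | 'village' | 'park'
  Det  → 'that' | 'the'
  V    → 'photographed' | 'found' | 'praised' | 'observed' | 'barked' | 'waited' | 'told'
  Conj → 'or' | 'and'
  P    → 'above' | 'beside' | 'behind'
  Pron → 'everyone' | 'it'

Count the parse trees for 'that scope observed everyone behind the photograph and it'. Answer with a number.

3

Two of the 3 distinct bracketings:
[S [NP [Det that] [N scope]] [VP [V observed] [NP [NP [NP [Pron everyone]] [PP [P behind] [NP [Det the] [N photograph]]]] [Conj and] [NP [Pron it]]]]]
[S [NP [Det that] [N scope]] [VP [V observed] [NP [NP [Pron everyone]] [PP [P behind] [NP [NP [Det the] [N photograph]] [Conj and] [NP [Pron it]]]]]]]
The trees differ in how a recursive rule is bracketed over the same span.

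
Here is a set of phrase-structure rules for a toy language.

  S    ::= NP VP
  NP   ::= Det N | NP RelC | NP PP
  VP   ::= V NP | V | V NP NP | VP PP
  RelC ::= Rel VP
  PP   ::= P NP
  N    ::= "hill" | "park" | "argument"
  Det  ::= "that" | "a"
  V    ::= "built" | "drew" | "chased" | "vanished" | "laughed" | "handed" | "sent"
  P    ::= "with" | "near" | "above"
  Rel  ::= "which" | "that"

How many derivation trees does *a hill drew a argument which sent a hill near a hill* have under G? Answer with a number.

6

Two of the 6 distinct bracketings:
[S [NP [Det a] [N hill]] [VP [V drew] [NP [NP [Det a] [N argument]] [RelC [Rel which] [VP [V sent] [NP [NP [Det a] [N hill]] [PP [P near] [NP [Det a] [N hill]]]]]]]]]
[S [NP [Det a] [N hill]] [VP [V drew] [NP [NP [Det a] [N argument]] [RelC [Rel which] [VP [VP [V sent] [NP [Det a] [N hill]]] [PP [P near] [NP [Det a] [N hill]]]]]]]]
The difference turns on whether NP → NP PP is used at the relevant span, versus an alternative expansion of NP.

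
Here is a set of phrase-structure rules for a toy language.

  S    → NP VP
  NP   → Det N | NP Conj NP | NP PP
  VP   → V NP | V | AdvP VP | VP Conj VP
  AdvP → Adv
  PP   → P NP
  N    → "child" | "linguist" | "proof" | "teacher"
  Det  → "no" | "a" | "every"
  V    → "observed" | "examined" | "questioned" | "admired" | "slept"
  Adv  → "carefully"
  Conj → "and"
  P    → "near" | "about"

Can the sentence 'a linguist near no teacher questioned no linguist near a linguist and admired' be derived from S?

Grammatical

[S [NP [NP [Det a] [N linguist]] [PP [P near] [NP [Det no] [N teacher]]]] [VP [VP [V questioned] [NP [NP [Det no] [N linguist]] [PP [P near] [NP [Det a] [N linguist]]]]] [Conj and] [VP [V admired]]]]
Every word is introduced by a lexical rule and the phrasal rules combine the resulting categories into a single S.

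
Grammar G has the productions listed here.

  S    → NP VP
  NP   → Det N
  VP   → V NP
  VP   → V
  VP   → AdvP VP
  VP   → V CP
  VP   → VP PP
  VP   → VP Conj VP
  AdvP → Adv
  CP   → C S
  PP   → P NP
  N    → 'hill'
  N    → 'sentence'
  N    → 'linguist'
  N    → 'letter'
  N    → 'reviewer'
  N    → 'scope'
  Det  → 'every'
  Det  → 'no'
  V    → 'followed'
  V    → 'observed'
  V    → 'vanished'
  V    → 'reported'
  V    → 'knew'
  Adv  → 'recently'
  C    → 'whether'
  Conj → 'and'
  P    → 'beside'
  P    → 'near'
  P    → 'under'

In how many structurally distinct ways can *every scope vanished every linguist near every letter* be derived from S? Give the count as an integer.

1

[S [NP [Det every] [N scope]] [VP [VP [V vanished] [NP [Det every] [N linguist]]] [PP [P near] [NP [Det every] [N letter]]]]]
No rule offers an alternative attachment or grouping for any span, so this is the only derivation.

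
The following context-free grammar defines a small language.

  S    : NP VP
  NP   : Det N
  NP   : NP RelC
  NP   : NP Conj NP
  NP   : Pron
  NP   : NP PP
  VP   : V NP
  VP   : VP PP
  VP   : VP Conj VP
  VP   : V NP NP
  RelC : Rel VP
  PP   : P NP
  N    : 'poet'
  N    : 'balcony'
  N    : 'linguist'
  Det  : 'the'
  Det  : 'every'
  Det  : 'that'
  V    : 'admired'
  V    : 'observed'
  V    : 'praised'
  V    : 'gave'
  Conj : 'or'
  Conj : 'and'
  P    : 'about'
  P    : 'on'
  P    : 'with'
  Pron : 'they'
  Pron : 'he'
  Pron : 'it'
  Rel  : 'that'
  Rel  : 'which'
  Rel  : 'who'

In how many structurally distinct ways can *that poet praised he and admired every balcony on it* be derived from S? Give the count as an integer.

Two of the 3 distinct bracketings:
[S [NP [Det that] [N poet]] [VP [VP [VP [V praised] [NP [Pron he]]] [Conj and] [VP [V admired] [NP [Det every] [N balcony]]]] [PP [P on] [NP [Pron it]]]]]
[S [NP [Det that] [N poet]] [VP [VP [V praised] [NP [Pron he]]] [Conj and] [VP [V admired] [NP [NP [Det every] [N balcony]] [PP [P on] [NP [Pron it]]]]]]]
The difference turns on whether NP → NP PP is used at the relevant span, versus an alternative expansion of NP.

3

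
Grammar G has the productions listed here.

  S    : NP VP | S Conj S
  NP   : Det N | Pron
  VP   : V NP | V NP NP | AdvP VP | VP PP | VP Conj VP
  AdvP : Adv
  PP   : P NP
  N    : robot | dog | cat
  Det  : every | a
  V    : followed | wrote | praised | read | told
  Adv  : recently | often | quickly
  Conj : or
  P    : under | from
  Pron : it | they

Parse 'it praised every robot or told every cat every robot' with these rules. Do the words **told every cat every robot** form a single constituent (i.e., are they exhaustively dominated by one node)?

Yes

[S [NP [Pron it]] [VP [VP [V praised] [NP [Det every] [N robot]]] [Conj or] [VP [V told] [NP [Det every] [N cat]] [NP [Det every] [N robot]]]]]
The words 'told every cat every robot' are exhaustively dominated by a single VP node (built by VP → V NP NP), so they form a constituent.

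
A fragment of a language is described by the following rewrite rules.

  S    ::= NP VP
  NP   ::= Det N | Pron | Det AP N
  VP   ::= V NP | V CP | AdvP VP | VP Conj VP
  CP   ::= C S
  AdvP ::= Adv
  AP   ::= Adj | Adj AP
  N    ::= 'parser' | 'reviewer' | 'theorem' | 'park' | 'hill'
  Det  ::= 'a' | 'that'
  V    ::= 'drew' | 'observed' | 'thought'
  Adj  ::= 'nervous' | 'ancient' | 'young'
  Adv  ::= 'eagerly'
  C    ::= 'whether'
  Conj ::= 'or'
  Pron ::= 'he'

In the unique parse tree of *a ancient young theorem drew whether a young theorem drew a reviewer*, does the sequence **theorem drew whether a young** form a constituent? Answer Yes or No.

No

[S [NP [Det a] [AP [Adj ancient] [AP [Adj young]]] [N theorem]] [VP [V drew] [CP [C whether] [S [NP [Det a] [AP [Adj young]] [N theorem]] [VP [V drew] [NP [Det a] [N reviewer]]]]]]]
The smallest constituent containing 'theorem drew whether a young' is the S spanning 'a ancient young theorem drew whether a young theorem drew a reviewer'; no single node in the tree dominates exactly the given words.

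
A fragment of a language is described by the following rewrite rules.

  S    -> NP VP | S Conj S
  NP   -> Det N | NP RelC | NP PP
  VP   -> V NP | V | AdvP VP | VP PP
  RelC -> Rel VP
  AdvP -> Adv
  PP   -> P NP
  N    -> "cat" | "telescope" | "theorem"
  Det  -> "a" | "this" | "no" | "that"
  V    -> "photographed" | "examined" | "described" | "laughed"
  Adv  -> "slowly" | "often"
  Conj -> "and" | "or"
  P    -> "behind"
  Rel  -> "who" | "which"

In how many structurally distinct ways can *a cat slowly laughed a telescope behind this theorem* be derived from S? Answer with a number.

Two of the 3 distinct bracketings:
[S [NP [Det a] [N cat]] [VP [AdvP [Adv slowly]] [VP [V laughed] [NP [NP [Det a] [N telescope]] [PP [P behind] [NP [Det this] [N theorem]]]]]]]
[S [NP [Det a] [N cat]] [VP [AdvP [Adv slowly]] [VP [VP [V laughed] [NP [Det a] [N telescope]]] [PP [P behind] [NP [Det this] [N theorem]]]]]]
The difference turns on whether NP → NP PP is used at the relevant span, versus an alternative expansion of NP.

3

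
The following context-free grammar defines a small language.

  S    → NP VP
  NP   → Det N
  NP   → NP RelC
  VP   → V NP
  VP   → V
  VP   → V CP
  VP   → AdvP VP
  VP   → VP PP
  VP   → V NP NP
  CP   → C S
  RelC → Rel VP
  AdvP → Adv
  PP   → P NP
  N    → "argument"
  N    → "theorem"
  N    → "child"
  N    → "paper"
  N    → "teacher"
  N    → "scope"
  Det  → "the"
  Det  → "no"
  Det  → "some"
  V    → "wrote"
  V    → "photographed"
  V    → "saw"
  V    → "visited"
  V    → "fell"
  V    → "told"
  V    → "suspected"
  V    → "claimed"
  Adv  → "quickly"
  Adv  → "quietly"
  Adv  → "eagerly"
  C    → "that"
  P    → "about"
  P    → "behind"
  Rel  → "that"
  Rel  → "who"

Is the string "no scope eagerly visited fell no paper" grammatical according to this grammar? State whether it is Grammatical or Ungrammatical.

For S → NP VP, the only prefix that parses as NP is 'no scope', but the remainder 'eagerly visited fell no paper' is not a VP under these rules.

Ungrammatical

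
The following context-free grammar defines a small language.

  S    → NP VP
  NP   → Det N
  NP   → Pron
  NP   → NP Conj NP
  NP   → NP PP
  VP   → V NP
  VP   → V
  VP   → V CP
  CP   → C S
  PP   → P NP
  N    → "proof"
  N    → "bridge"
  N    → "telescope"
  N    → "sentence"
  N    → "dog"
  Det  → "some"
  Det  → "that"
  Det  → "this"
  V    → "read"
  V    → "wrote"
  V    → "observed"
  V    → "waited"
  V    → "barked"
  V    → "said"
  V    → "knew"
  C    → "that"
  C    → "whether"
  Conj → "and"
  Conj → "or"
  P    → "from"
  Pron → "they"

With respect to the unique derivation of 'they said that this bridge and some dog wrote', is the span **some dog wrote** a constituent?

[S [NP [Pron they]] [VP [V said] [CP [C that] [S [NP [NP [Det this] [N bridge]] [Conj and] [NP [Det some] [N dog]]] [VP [V wrote]]]]]]
The smallest constituent containing 'some dog wrote' is the S spanning 'this bridge and some dog wrote'; no single node in the tree dominates exactly the given words.

No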